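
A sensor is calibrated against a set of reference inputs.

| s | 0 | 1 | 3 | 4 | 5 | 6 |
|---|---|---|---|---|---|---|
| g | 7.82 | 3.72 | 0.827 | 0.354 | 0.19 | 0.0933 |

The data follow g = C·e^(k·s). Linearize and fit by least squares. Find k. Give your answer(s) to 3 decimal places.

k = -0.744

Linearized form: ln g = k·s + ln C. From the 6 transformed points,
Over the data: Σs = 19.0000, Σ(s)² = 87.0000, Σln g = -1.8907, Σs·ln g = -25.9452.
Normal system: [[87.0000, 19.0000]; [19.0000, 6]]·[k, ln C]ᵀ = [-25.9452, -1.8907]ᵀ.
Solving (det = 161.0000): k = -0.74378, ln C = 2.04019.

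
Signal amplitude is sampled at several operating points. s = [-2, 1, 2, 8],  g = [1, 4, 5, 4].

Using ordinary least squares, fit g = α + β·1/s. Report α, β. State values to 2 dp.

Sums needed: Σ1 = 4, Σ1/s = 9/8, Σ1/s·1/s = 97/64.
Moment sums: Σg = 14, Σ1/s·g = 13/2.
MᵀM·[α, β]ᵀ = Mᵀg becomes [[4, 9/8]; [9/8, 97/64]]·[α, β]ᵀ = [14, 13/2]ᵀ.
det = 4·(97/64) − (9/8)² = 307/64.
α = (14·(97/64) − (9/8)·(13/2))/(307/64) = 890/307; β = (4·(13/2) − (9/8)·14)/(307/64) = 656/307.

α = 2.90, β = 2.14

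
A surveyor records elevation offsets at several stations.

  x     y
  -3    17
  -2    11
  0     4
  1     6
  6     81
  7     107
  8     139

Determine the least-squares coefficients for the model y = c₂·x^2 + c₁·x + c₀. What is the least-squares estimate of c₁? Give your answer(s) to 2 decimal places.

Entries of AᵀA: Σx^2·x^2 = 7891, Σx^2·x = 1037, Σx^2 = 163, Σx·x = 163, Σx = 17, Σ1 = 7.
For Aᵀy: Σx^2·y = 17258, Σx·y = 2280, Σy = 365.
Normal equations: [[7891, 1037, 163]; [1037, 163, 17]; [163, 17, 7]]·[c₂, c₁, c₀]ᵀ = [17258, 2280, 365]ᵀ.
Inverting the 3×3 Gram matrix, [c₂, c₁, c₀]ᵀ = [100673/50988, 53483/50988, 30755/8498]ᵀ.

c₁ = 1.05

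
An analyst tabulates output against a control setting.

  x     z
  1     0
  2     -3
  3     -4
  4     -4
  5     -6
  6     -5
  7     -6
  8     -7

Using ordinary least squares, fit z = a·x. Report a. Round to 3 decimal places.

a = -0.941

Normal-equation sums: Σx·x = 204.
Right-hand side: Σx·z = -192.
So AᵀA·[a]ᵀ = Aᵀz: [[204]]·[a]ᵀ = [-192]ᵀ.
Hence a = -192 / 204 ≈ -0.941176.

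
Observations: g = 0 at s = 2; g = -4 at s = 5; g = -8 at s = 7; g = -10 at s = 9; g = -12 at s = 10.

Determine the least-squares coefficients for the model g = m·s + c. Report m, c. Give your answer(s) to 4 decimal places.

Setting ∂/∂m … = 0 gives: 259·m + 33·c = -286;  33·m + 5·c = -34.
Eliminating c: 5·(row 1) − 33·(row 2) gives 206·m = 5·(-286) − 33·(-34) = -308, so m = -154/103.
Then c = ((-34) − 33·(-154/103))/5 = 316/103.

m = -1.4951, c = 3.0680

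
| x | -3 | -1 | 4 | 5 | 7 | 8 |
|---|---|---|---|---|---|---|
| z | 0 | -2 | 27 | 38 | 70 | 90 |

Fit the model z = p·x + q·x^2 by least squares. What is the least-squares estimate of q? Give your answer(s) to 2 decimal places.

With design matrix M, MᵀM = [[164, 1016]; [1016, 7460]] and Mᵀz = [1510, 10570]ᵀ.
Determinant 164·7460 − 1016² = 191184.
p = (1510·7460 − 1016·10570)/191184 = 21895/7966; q = (164·10570 − 1016·1510)/191184 = 8305/7966.

q = 1.04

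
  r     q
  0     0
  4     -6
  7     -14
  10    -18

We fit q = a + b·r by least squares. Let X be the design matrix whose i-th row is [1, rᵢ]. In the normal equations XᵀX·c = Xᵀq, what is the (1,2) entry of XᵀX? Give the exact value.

Row 1 ↔ basis 1, column 2 ↔ basis r, so (XᵀX)_{1,2} = Σᵢ r = (1)·(0) + (1)·(4) + (1)·(7) + (1)·(10) = 21.

21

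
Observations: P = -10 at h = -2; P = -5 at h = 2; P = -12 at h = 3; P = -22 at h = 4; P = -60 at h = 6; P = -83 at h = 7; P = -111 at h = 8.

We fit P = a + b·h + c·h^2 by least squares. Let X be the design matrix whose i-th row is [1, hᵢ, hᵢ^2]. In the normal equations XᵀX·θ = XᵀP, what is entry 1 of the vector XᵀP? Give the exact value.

Entry 1 ↔ basis 1, so (XᵀP)_{1} = Σᵢ Pᵢ = (1)·(-10) + (1)·(-5) + (1)·(-12) + (1)·(-22) + (1)·(-60) + (1)·(-83) + (1)·(-111) = -303.

-303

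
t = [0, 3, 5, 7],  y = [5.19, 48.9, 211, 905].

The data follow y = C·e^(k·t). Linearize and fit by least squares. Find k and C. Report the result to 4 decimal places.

Linearized form: ln y = k·t + ln C. From the 4 transformed points,
Σt = 15.0000, Σ(t)² = 83.0000, Σln y = 17.6963, Σt·ln y = 86.0842.
Equations: 83.0000·k + 15.0000·ln C = 86.0842;  15.0000·k + 4·ln C = 17.6963.
Δ = 83.0000·4 − (15.0000)² = 107.0000; k = (86.0842·4 − 15.0000·17.6963)/107.0000 = 0.73731, ln C = (83.0000·17.6963 − 15.0000·86.0842)/107.0000 = 1.65917, so C = exp(1.65917) = 5.25493.

k = 0.7373, C = 5.2549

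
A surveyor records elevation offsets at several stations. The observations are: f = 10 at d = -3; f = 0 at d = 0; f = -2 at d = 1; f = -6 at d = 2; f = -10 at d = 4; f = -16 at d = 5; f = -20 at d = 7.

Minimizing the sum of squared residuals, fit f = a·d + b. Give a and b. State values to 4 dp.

a = -3.0169, b = 0.6102

Forming MᵀM = [[104, 16]; [16, 7]] and Mᵀf = [-304, -44]ᵀ gives MᵀM·[a, b]ᵀ = Mᵀf.
Δ = 104·7 − 16² = 472.
a = ((-304)·7 − 16·(-44))/472 = -178/59; b = (104·(-44) − 16·(-304))/472 = 36/59.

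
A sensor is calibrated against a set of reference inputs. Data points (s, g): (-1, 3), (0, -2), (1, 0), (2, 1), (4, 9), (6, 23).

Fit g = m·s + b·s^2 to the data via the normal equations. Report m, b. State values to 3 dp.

Setting ∂/∂m … = 0 gives: 58·m + 288·b = 173;  288·m + 1570·b = 979.
det = 58·1570 − 288² = 8116.
m = (173·1570 − 288·979)/8116 = -5171/4058; b = (58·979 − 288·173)/8116 = 3479/4058.

m = -1.274, b = 0.857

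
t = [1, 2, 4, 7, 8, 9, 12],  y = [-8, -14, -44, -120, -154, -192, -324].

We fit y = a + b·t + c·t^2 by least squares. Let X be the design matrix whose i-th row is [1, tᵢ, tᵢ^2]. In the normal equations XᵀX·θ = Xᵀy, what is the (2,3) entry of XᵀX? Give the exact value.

3385

Row 2 ↔ basis t, column 3 ↔ basis t^2, so (XᵀX)_{2,3} = Σᵢ (t)·(t^2) = (1)·(1) + (2)·(4) + (4)·(16) + (7)·(49) + (8)·(64) + (9)·(81) + (12)·(144) = 3385.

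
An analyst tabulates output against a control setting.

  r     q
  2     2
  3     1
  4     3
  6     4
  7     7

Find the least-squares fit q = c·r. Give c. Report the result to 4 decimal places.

Normal-equation sums: Σr·r = 114.
And Σr·q = 92.
XᵀX·[c]ᵀ = Xᵀq becomes [[114]]·[c]ᵀ = [92]ᵀ.
c = 92/114 = 0.807018.

c = 0.8070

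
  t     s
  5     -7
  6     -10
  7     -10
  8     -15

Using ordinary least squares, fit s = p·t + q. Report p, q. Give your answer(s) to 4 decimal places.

Entries of XᵀX: Σt·t = 174, Σt = 26, Σ1 = 4.
And Σt·s = -285, Σs = -42.
Normal equations: [[174, 26]; [26, 4]]·[p, q]ᵀ = [-285, -42]ᵀ.
Eliminating q: 4·(row 1) − 26·(row 2) gives 20·p = 4·(-285) − 26·(-42) = -48, so p = -12/5.
Then q = ((-42) − 26·(-12/5))/4 = 51/10.

p = -2.4000, q = 5.1000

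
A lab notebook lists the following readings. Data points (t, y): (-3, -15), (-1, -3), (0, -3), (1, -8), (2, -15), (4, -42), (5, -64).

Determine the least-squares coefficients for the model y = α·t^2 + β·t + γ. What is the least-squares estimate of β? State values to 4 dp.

β = -2.0178

Entries of AᵀA: Σt^2·t^2 = 980, Σt^2·t = 170, Σt^2 = 56, Σt·t = 56, Σt = 8, Σ1 = 7.
Moment sums: Σt^2·y = -2478, Σt·y = -478, Σy = -150.
Normal equations: [[980, 170, 56]; [170, 56, 8]; [56, 8, 7]]·[α, β, γ]ᵀ = [-2478, -478, -150]ᵀ.
Row-reducing yields α = -47927/23961, β = -6907/3423, γ = -24926/7987.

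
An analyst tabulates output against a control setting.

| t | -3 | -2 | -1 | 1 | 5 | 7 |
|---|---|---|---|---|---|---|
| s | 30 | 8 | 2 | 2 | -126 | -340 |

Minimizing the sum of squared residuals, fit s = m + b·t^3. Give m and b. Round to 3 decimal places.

From the data, Σ1 = 6, Σt^3 = 433, Σt^3·t^3 = 134069.
And Σs = -424, Σt^3·s = -133244.
Δ = 6·134069 − 433² = 616925.
m = ((-424)·134069 − 433·(-133244))/616925 = 849396/616925; b = (6·(-133244) − 433·(-424))/616925 = -615872/616925.

m = 1.377, b = -0.998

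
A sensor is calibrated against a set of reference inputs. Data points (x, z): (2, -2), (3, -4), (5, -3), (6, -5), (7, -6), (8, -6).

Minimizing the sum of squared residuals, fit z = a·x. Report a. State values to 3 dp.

a = -0.807

The normal equations are: 187·a = -151.
(Σx·x = 187, Σx·z = -151.)
Hence a = -151 / 187 ≈ -0.807487.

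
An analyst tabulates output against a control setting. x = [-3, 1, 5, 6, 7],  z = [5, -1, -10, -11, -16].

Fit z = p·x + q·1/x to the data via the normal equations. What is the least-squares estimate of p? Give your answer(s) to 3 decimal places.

p = -2.091

AᵀA·[p, q]ᵀ = Aᵀz reads: 120·p + 5·q = -244;  5·p + (52889/44100)·q = -123/14.
Δ = 120·(52889/44100) − 5² = 87403/735.
p = ((-244)·(52889/44100) − 5·(-123/14))/(87403/735) = -5483833/2622090; q = (120·(-123/14) − 5·(-244))/(87403/735) = 121800/87403.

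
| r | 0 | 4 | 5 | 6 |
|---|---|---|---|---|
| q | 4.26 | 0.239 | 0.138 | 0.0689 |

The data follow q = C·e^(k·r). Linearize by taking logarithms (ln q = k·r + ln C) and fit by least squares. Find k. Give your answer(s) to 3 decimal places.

With ln qᵢ as the transformed response and rᵢ as the regressor:
AᵀA = [[77.0000, 15.0000]; [15.0000, 4]], rhs = [-31.6783, -4.6376]ᵀ  (here Σr = 15.0000, Σ(r)² = 77.0000, Σln q = -4.6376, Σr·ln q = -31.6783).
Solving (det = 83.0000): k = -0.68854, ln C = 1.42262.

k = -0.689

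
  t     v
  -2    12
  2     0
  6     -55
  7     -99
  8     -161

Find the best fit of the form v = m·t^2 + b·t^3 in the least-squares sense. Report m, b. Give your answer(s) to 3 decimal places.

m = 1.494, b = -0.502

From the data, Σt^2·t^2 = 7825, Σt^2·t^3 = 57351, Σt^3·t^3 = 426577.
Right-hand side: Σt^2·v = -17087, Σt^3·v = -128365.
Normal equations: [[7825, 57351]; [57351, 426577]]·[m, b]ᵀ = [-17087, -128365]ᵀ.
det = 7825·426577 − 57351² = 48827824.
m = ((-17087)·426577 − 57351·(-128365))/48827824 = 18234979/12206956; b = (7825·(-128365) − 57351·(-17087))/48827824 = -6124897/12206956.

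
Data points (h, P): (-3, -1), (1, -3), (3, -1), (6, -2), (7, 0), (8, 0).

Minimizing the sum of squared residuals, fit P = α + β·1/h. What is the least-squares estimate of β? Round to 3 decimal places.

β = -1.760

From the data, Σ1 = 6, Σ1/h = 241/168, Σ1/h·1/h = 4033/3136.
For MᵀP: ΣP = -7, Σ1/h·P = -10/3.
Δ = 6·(4033/3136) − (241/168)² = 159701/28224.
α = ((-7)·(4033/3136) − (241/168)·(-10/3))/(159701/28224) = -119119/159701; β = (6·(-10/3) − (241/168)·(-7))/(159701/28224) = -281064/159701.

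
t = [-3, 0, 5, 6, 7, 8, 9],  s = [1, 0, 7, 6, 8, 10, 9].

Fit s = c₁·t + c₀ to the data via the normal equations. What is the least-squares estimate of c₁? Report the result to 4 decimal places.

c₁ = 0.8289

Sums needed: Σt·t = 264, Σt = 32, Σ1 = 7.
For Xᵀs: Σt·s = 285, Σs = 41.
XᵀX·[c₁, c₀]ᵀ = Xᵀs becomes [[264, 32]; [32, 7]]·[c₁, c₀]ᵀ = [285, 41]ᵀ.
Eliminating c₀: 7·(row 1) − 32·(row 2) gives 824·c₁ = 7·285 − 32·41 = 683, so c₁ = 683/824.
Then c₀ = (41 − 32·(683/824))/7 = 213/103.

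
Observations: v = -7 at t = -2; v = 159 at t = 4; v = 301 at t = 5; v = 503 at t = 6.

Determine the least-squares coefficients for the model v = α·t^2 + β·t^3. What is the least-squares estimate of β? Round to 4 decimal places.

β = 1.9803

AᵀA·[α, β]ᵀ = Aᵀv reads: 2193·α + 11893·β = 28149;  11893·α + 66441·β = 156505.
Determinant 2193·66441 − 11893² = 4261664.
α = (28149·66441 − 11893·156505)/4261664 = 558359/266354; β = (2193·156505 − 11893·28149)/4261664 = 527463/266354.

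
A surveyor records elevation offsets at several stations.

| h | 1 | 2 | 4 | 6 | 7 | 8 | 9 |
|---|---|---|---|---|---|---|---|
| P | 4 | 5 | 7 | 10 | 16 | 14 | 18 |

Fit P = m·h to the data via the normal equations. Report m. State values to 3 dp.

With design matrix X, XᵀX = [[251]] and XᵀP = [488]ᵀ.
m = 488/251 = 1.94422.

m = 1.944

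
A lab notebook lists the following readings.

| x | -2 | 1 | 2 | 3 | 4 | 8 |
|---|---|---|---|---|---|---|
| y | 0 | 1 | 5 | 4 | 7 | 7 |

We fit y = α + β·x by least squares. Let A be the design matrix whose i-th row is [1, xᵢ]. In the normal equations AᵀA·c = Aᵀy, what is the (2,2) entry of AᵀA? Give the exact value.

98

Row 2 ↔ basis x, column 2 ↔ basis x, so (AᵀA)_{2,2} = Σᵢ (x)·(x) = (-2)·(-2) + (1)·(1) + (2)·(2) + (3)·(3) + (4)·(4) + (8)·(8) = 98.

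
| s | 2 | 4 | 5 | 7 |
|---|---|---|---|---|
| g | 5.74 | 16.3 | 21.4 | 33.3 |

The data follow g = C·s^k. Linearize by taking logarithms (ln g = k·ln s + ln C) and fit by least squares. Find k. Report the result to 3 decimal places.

With ln gᵢ as the transformed response and ln sᵢ as the regressor:
Σln s = 5.6348, Σ(ln s)² = 8.7791, Σln g = 11.1076, Σln s·ln g = 16.8325.
Equations: 8.7791·k + 5.6348·ln C = 16.8325;  5.6348·k + 4·ln C = 11.1076.
Δ = 8.7791·4 − (5.6348)² = 3.3656; k = (16.8325·4 − 5.6348·11.1076)/3.3656 = 1.40865, ln C = (8.7791·11.1076 − 5.6348·16.8325)/3.3656 = 0.79253.

k = 1.409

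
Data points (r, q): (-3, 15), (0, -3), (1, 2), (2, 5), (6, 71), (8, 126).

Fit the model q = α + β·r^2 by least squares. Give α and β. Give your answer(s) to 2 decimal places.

α = -2.14, β = 2.01

Compute the Gram sums: Σ1 = 6, Σr^2 = 114, Σr^2·r^2 = 5490.
Right-hand side: Σq = 216, Σr^2·q = 10777.
det = 6·5490 − 114² = 19944.
α = (216·5490 − 114·10777)/19944 = -7123/3324; β = (6·10777 − 114·216)/19944 = 6673/3324.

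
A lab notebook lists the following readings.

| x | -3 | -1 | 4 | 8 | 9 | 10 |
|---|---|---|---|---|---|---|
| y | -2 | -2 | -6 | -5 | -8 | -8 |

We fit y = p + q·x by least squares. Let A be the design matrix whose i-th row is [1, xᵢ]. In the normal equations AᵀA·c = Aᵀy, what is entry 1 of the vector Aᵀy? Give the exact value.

Entry 1 ↔ basis 1, so (Aᵀy)_{1} = Σᵢ yᵢ = (1)·(-2) + (1)·(-2) + (1)·(-6) + (1)·(-5) + (1)·(-8) + (1)·(-8) = -31.

-31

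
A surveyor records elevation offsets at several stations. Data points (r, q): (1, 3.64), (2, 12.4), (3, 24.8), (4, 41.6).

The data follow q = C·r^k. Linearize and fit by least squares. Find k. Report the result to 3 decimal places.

Linearized form: ln q = k·ln r + ln C. From the 4 transformed points,
AᵀA = [[3.6092, 3.1781]; [3.1781, 4]], rhs = [10.4409, 10.7486]ᵀ  (here Σln r = 3.1781, Σ(ln r)² = 3.6092, Σln q = 10.7486, Σln r·ln q = 10.4409).
Δ = 3.6092·4 − (3.1781)² = 4.3368; k = (10.4409·4 − 3.1781·10.7486)/4.3368 = 1.75328, ln C = (3.6092·10.7486 − 3.1781·10.4409)/4.3368 = 1.29415.

k = 1.753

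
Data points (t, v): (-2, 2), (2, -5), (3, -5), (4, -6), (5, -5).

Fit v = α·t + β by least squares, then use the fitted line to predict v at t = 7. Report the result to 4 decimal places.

v̂ = -8.9041

Forming XᵀX = [[58, 12]; [12, 5]] and Xᵀv = [-78, -19]ᵀ gives XᵀX·[α, β]ᵀ = Xᵀv.
Determinant 58·5 − 12² = 146.
α = ((-78)·5 − 12·(-19))/146 = -81/73; β = (58·(-19) − 12·(-78))/146 = -83/73.
At t = 7: v̂ = (-81/73)·(7) + (-83/73)·(1) = -650/73.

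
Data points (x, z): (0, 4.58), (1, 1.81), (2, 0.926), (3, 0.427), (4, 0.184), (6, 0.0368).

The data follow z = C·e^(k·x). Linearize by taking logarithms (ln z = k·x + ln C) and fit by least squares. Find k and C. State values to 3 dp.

With ln zᵢ as the transformed response and xᵢ as the regressor:
XᵀX = [[66.0000, 16.0000]; [16.0000, 6]], rhs = [-28.6982, -3.8079]ᵀ  (here Σx = 16.0000, Σ(x)² = 66.0000, Σln z = -3.8079, Σx·ln z = -28.6982).
Slope k = (n·Σx·ln z − Σx·Σln z)/(n·Σ(x)² − (Σx)²) = (6·-28.6982 − 16.0000·-3.8079)/140.0000 = -0.79473; ln C = (Σln z − k·Σx)/n = 1.48464, so C = exp(1.48464) = 4.41336.

k = -0.795, C = 4.413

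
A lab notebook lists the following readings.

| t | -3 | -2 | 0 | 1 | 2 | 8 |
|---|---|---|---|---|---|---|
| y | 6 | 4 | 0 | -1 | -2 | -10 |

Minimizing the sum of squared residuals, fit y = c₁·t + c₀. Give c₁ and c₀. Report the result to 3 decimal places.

c₁ = -1.421, c₀ = 0.921

Setting ∂/∂c₁ … = 0 gives: 82·c₁ + 6·c₀ = -111;  6·c₁ + 6·c₀ = -3.
(Σt·t = 82, Σt = 6, Σ1 = 6, Σt·y = -111, Σy = -3.)
Δ = 82·6 − 6² = 456.
c₁ = ((-111)·6 − 6·(-3))/456 = -27/19; c₀ = (82·(-3) − 6·(-111))/456 = 35/38.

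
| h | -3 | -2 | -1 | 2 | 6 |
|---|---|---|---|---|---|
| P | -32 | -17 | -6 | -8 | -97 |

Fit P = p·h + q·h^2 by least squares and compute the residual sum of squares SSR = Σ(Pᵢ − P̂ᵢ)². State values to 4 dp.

SSR = 3.1699

The normal system XᵀX·[p, q]ᵀ = XᵀP is [[54, 188]; [188, 1410]]·[p, q]ᵀ = [-462, -3886]ᵀ.
Δ = 54·1410 − 188² = 40796.
p = ((-462)·1410 − 188·(-3886))/40796 = 421/217; q = (54·(-3886) − 188·(-462))/40796 = -30747/10199.
Residuals: 1388/1457, -10821/10199, -10660/10199, 1822/10199, -1133/10199; SSR = 32330/10199.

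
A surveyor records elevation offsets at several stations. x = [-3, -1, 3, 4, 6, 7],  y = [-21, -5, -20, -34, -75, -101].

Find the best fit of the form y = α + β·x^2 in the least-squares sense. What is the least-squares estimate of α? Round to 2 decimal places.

α = -2.49

Compute the Gram sums: Σ1 = 6, Σx^2 = 120, Σx^2·x^2 = 4116.
And Σy = -256, Σx^2·y = -8567.
So MᵀM·[α, β]ᵀ = Mᵀy: [[6, 120]; [120, 4116]]·[α, β]ᵀ = [-256, -8567]ᵀ.
Eliminating β: 4116·(row 1) − 120·(row 2) gives 10296·α = 4116·(-256) − 120·(-8567) = -25656, so α = -1069/429.
Then β = ((-8567) − 120·(-1069/429))/4116 = -1149/572.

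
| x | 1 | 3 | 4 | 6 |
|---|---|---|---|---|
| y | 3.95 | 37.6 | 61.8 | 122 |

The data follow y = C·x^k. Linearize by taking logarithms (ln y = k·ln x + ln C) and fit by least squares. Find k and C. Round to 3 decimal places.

k = 1.934, C = 4.113

Let Y = ln y. Fitting Y = k·ln x + ln C by least squares:
Σln x = 4.2767, Σ(ln x)² = 6.3392, Σln y = 13.9286, Σln x·ln y = 18.3093.
Equations: 6.3392·k + 4.2767·ln C = 18.3093;  4.2767·k + 4·ln C = 13.9286.
Solving (det = 7.0668): k = 1.93425, ln C = 1.41413, so C = exp(1.41413) = 4.11290.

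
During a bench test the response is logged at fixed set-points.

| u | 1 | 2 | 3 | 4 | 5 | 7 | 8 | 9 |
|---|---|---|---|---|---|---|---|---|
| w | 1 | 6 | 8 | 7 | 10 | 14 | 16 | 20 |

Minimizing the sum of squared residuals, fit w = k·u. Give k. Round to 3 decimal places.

k = 2.092

Forming AᵀA = [[249]] and Aᵀw = [521]ᵀ gives AᵀA·[k]ᵀ = Aᵀw.
k = 521/249 = 2.09237.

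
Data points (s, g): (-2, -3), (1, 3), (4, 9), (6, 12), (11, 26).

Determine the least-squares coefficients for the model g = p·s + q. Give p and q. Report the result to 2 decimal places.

p = 2.19, q = 0.62

From the data, Σs·s = 178, Σs = 20, Σ1 = 5.
And Σs·g = 403, Σg = 47.
Normal equations: [[178, 20]; [20, 5]]·[p, q]ᵀ = [403, 47]ᵀ.
Eliminating q: 5·(row 1) − 20·(row 2) gives 490·p = 5·403 − 20·47 = 1075, so p = 215/98.
Then q = (47 − 20·(215/98))/5 = 153/245.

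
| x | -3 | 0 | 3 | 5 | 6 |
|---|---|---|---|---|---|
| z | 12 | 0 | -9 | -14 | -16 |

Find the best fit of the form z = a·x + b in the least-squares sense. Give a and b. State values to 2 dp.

a = -3.09, b = 1.41

Sums needed: Σx·x = 79, Σx = 11, Σ1 = 5.
Moment sums: Σx·z = -229, Σz = -27.
Δ = 79·5 − 11² = 274.
a = ((-229)·5 − 11·(-27))/274 = -424/137; b = (79·(-27) − 11·(-229))/274 = 193/137.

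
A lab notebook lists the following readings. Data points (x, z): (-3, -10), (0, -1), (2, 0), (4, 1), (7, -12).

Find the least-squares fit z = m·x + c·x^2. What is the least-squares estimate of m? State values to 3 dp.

m = 1.854

From the data, Σx·x = 78, Σx·x^2 = 388, Σx^2·x^2 = 2754.
For Aᵀz: Σx·z = -50, Σx^2·z = -662.
Δ = 78·2754 − 388² = 64268.
m = ((-50)·2754 − 388·(-662))/64268 = 29789/16067; c = (78·(-662) − 388·(-50))/64268 = -8059/16067.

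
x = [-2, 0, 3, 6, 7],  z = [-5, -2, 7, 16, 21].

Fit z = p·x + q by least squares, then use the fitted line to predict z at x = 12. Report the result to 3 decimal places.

Setting ∂/∂p … = 0 gives: 98·p + 14·q = 274;  14·p + 5·q = 37.
(Σx·x = 98, Σx = 14, Σ1 = 5, Σx·z = 274, Σz = 37.)
det = 98·5 − 14² = 294.
p = (274·5 − 14·37)/294 = 142/49; q = (98·37 − 14·274)/294 = -5/7.
At x = 12: ẑ = (142/49)·(12) + (-5/7)·(1) = 1669/49.

ẑ = 34.061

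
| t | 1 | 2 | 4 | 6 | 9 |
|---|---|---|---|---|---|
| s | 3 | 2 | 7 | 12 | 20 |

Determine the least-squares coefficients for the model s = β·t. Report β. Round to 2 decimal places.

β = 2.08

Normal-equation sums: Σt·t = 138.
For Mᵀs: Σt·s = 287.
Normal equations: [[138]]·[β]ᵀ = [287]ᵀ.
β = 287/138 = 2.07971.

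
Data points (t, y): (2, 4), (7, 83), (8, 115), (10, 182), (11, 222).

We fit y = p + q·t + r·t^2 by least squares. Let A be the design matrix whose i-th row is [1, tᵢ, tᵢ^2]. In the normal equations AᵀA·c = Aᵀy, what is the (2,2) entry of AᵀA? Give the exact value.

Row 2 ↔ basis t, column 2 ↔ basis t, so (AᵀA)_{2,2} = Σᵢ (t)·(t) = (2)·(2) + (7)·(7) + (8)·(8) + (10)·(10) + (11)·(11) = 338.

338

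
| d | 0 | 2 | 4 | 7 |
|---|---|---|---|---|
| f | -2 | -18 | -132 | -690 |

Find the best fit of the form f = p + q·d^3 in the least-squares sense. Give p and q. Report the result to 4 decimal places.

p = -2.4744, q = -2.0051

From the data, Σ1 = 4, Σd^3 = 415, Σd^3·d^3 = 121809.
Moment sums: Σf = -842, Σd^3·f = -245262.
So MᵀM·[p, q]ᵀ = Mᵀf: [[4, 415]; [415, 121809]]·[p, q]ᵀ = [-842, -245262]ᵀ.
det = 4·121809 − 415² = 315011.
p = ((-842)·121809 − 415·(-245262))/315011 = -779448/315011; q = (4·(-245262) − 415·(-842))/315011 = -631618/315011.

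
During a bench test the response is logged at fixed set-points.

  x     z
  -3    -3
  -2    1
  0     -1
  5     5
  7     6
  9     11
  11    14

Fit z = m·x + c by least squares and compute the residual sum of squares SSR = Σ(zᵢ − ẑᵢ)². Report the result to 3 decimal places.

SSR = 17.663

From the data, Σx·x = 289, Σx = 27, Σ1 = 7.
For Mᵀz: Σx·z = 327, Σz = 33.
MᵀM·[m, c]ᵀ = Mᵀz becomes [[289, 27]; [27, 7]]·[m, c]ᵀ = [327, 33]ᵀ.
Δ = 289·7 − 27² = 1294.
m = (327·7 − 27·33)/1294 = 699/647; c = (289·33 − 27·327)/1294 = 354/647.
Residuals: -198/647, 1691/647, -1001/647, -614/647, -1365/647, 472/647, 1015/647; SSR = 11428/647.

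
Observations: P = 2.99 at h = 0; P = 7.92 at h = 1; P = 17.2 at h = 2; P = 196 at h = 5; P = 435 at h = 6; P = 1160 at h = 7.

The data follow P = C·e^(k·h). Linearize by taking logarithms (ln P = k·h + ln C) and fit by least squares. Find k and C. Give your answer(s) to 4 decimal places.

k = 0.8320, C = 3.1832

Let Y = ln P. Fitting Y = k·h + ln C by least squares:
Σh = 21.0000, Σ(h)² = 115.0000, Σln P = 24.4192, Σh·ln P = 119.9951.
Equations: 115.0000·k + 21.0000·ln C = 119.9951;  21.0000·k + 6·ln C = 24.4192.
Δ = 115.0000·6 − (21.0000)² = 249.0000; k = (119.9951·6 − 21.0000·24.4192)/249.0000 = 0.83200, ln C = (115.0000·24.4192 − 21.0000·119.9951)/249.0000 = 1.15788, so C = exp(1.15788) = 3.18318.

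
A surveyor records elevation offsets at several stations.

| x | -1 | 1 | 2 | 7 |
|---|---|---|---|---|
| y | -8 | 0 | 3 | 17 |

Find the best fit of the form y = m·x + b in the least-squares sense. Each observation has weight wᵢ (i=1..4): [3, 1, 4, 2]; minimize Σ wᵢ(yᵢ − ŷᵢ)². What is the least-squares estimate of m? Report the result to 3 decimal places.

With design matrix M, MᵀWM = [[118, 20]; [20, 10]] and MᵀWy = [286, 22]ᵀ.
Eliminating b: 10·(row 1) − 20·(row 2) gives 780·m = 10·286 − 20·22 = 2420, so m = 121/39.
Then b = (22 − 20·(121/39))/10 = -781/195.

m = 3.103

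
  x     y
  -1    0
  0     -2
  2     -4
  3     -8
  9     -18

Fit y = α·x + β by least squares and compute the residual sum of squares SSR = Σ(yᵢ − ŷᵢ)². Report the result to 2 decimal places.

SSR = 2.60

AᵀA·[α, β]ᵀ = Aᵀy reads: 95·α + 13·β = -194;  13·α + 5·β = -32.
(Σx·x = 95, Σx = 13, Σ1 = 5, Σx·y = -194, Σy = -32.)
Eliminating β: 5·(row 1) − 13·(row 2) gives 306·α = 5·(-194) − 13·(-32) = -554, so α = -277/153.
Then β = ((-32) − 13·(-277/153))/5 = -259/153.
Residuals: -2/17, -47/153, 67/51, -134/153, -2/153; SSR = 398/153.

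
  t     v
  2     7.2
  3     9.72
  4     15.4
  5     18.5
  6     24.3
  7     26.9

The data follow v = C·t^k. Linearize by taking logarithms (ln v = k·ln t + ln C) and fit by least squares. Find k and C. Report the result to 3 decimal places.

k = 1.106, C = 3.187

Taking logs, ln v = k·ln t + ln C, so regress ln v on ln t.
Σln t = 8.5252, Σ(ln t)² = 13.1965, Σln v = 16.3830, Σln t·ln v = 24.4761.
Equations: 13.1965·k + 8.5252·ln C = 24.4761;  8.5252·k + 6·ln C = 16.3830.
Slope k = (n·Σln t·ln v − Σln t·Σln v)/(n·Σ(ln t)² − (Σln t)²) = (6·24.4761 − 8.5252·16.3830)/6.5005 = 1.10593; ln C = (Σln v − k·Σln t)/n = 1.15914, so C = exp(1.15914) = 3.18718.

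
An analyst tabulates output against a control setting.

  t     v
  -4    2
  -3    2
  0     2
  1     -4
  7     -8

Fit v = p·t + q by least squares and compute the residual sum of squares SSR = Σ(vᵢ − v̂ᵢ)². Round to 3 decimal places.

Setting ∂/∂p … = 0 gives: 75·p + 1·q = -74;  1·p + 5·q = -6.
Determinant 75·5 − 1² = 374.
p = ((-74)·5 − 1·(-6))/374 = -182/187; q = (75·(-6) − 1·(-74))/374 = -188/187.
Residuals: -166/187, 16/187, 562/187, -378/187, -2/11; SSR = 2608/187.

SSR = 13.947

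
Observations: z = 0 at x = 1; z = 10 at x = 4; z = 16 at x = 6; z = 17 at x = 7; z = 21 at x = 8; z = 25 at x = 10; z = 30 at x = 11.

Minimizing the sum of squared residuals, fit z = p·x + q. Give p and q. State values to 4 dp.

MᵀM·[p, q]ᵀ = Mᵀz reads: 387·p + 47·q = 1003;  47·p + 7·q = 119.
det = 387·7 − 47² = 500.
p = (1003·7 − 47·119)/500 = 357/125; q = (387·119 − 47·1003)/500 = -272/125.

p = 2.8560, q = -2.1760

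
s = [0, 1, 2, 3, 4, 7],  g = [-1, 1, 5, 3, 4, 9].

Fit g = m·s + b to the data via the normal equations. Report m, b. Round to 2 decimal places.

m = 1.28, b = -0.13

Sums needed: Σs·s = 79, Σs = 17, Σ1 = 6.
For Aᵀg: Σs·g = 99, Σg = 21.
Δ = 79·6 − 17² = 185.
m = (99·6 − 17·21)/185 = 237/185; b = (79·21 − 17·99)/185 = -24/185.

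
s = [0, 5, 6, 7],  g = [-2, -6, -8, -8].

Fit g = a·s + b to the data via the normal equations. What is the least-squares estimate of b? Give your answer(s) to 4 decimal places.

b = -1.9655

Normal-equation sums: Σs·s = 110, Σs = 18, Σ1 = 4.
For Xᵀg: Σs·g = -134, Σg = -24.
Eliminating b: 4·(row 1) − 18·(row 2) gives 116·a = 4·(-134) − 18·(-24) = -104, so a = -26/29.
Then b = ((-24) − 18·(-26/29))/4 = -57/29.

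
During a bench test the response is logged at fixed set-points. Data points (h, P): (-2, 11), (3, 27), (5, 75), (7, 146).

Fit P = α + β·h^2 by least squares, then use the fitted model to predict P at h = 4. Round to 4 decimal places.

P̂ = 47.5444

Entries of XᵀX: Σ1 = 4, Σh^2 = 87, Σh^2·h^2 = 3123.
Moment sums: ΣP = 259, Σh^2·P = 9316.
So XᵀX·[α, β]ᵀ = XᵀP: [[4, 87]; [87, 3123]]·[α, β]ᵀ = [259, 9316]ᵀ.
Eliminating β: 3123·(row 1) − 87·(row 2) gives 4923·α = 3123·259 − 87·9316 = -1635, so α = -545/1641.
Then β = (9316 − 87·(-545/1641))/3123 = 14731/4923.
At h = 4: P̂ = (-545/1641)·(1) + (14731/4923)·(16) = 234061/4923.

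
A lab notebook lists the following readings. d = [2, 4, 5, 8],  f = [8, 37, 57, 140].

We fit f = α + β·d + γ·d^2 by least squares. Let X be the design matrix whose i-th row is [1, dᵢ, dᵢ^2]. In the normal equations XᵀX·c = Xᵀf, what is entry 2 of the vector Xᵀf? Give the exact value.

Entry 2 ↔ basis d, so (Xᵀf)_{2} = Σᵢ (d)·fᵢ = (2)·(8) + (4)·(37) + (5)·(57) + (8)·(140) = 1569.

1569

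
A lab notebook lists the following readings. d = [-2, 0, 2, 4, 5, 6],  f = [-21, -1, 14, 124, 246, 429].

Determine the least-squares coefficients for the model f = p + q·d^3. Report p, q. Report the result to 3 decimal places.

Sums needed: Σ1 = 6, Σd^3 = 405, Σd^3·d^3 = 66505.
And Σf = 791, Σd^3·f = 131630.
det = 6·66505 − 405² = 235005.
p = (791·66505 − 405·131630)/235005 = -140939/47001; q = (6·131630 − 405·791)/235005 = 31295/15667.

p = -2.999, q = 1.998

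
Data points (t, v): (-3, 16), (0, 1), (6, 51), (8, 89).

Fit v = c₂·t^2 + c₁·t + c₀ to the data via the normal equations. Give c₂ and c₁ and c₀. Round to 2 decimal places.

c₂ = 1.43, c₁ = -0.45, c₀ = 1.53

The normal equations are: 5473·c₂ + 701·c₁ + 109·c₀ = 7676;  701·c₂ + 109·c₁ + 11·c₀ = 970;  109·c₂ + 11·c₁ + 4·c₀ = 157.
(Σt^2·t^2 = 5473, Σt^2·t = 701, Σt^2 = 109, Σt·t = 109, Σt = 11, Σ1 = 4, Σt^2·v = 7676, Σt·v = 970, Σv = 157.)
Inverting the 3×3 Gram matrix, [c₂, c₁, c₀]ᵀ = [1720/1203, -2707/6015, 3061/2005]ᵀ.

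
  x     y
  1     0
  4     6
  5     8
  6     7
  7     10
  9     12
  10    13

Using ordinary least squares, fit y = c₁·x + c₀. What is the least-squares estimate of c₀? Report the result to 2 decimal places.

Sums needed: Σx·x = 308, Σx = 42, Σ1 = 7.
Right-hand side: Σx·y = 414, Σy = 56.
det = 308·7 − 42² = 392.
c₁ = (414·7 − 42·56)/392 = 39/28; c₀ = (308·56 − 42·414)/392 = -5/14.

c₀ = -0.36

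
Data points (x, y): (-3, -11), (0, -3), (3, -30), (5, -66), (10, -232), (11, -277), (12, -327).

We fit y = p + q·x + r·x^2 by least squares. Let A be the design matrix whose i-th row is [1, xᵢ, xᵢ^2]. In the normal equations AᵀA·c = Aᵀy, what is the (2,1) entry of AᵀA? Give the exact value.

Row 2 ↔ basis x, column 1 ↔ basis 1, so (AᵀA)_{2,1} = Σᵢ x = (-3)·(1) + (0)·(1) + (3)·(1) + (5)·(1) + (10)·(1) + (11)·(1) + (12)·(1) = 38.

38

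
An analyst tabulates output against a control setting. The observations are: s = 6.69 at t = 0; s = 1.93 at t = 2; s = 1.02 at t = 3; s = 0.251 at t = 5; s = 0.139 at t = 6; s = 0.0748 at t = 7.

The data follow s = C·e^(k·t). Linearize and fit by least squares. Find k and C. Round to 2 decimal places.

k = -0.65, C = 6.86

Taking logs, ln s = k·t + ln C, so regress ln s on t.
XᵀX = [[123.0000, 23.0000]; [23.0000, 6]], rhs = [-35.5273, -3.3706]ᵀ  (here Σt = 23.0000, Σ(t)² = 123.0000, Σln s = -3.3706, Σt·ln s = -35.5273).
Slope k = (n·Σt·ln s − Σt·Σln s)/(n·Σ(t)² − (Σt)²) = (6·-35.5273 − 23.0000·-3.3706)/209.0000 = -0.64900; ln C = (Σln s − k·Σt)/n = 1.92606, so C = exp(1.92606) = 6.86241.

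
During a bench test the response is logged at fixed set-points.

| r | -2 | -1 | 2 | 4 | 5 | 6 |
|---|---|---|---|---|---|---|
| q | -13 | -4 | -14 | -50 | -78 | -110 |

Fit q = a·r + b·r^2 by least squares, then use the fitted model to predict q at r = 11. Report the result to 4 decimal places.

Forming XᵀX = [[86, 404]; [404, 2210]] and Xᵀq = [-1248, -6822]ᵀ gives XᵀX·[a, b]ᵀ = Xᵀq.
Eliminating b: 2210·(row 1) − 404·(row 2) gives 26844·a = 2210·(-1248) − 404·(-6822) = -1992, so a = -166/2237.
Then b = ((-6822) − 404·(-166/2237))/2210 = -6875/2237.
At r = 11: q̂ = (-166/2237)·(11) + (-6875/2237)·(121) = -833701/2237.

q̂ = -372.6871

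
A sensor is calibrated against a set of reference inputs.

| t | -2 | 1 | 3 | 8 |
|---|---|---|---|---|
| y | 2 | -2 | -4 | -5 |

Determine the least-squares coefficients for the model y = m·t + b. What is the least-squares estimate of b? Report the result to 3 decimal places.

From the data, Σt·t = 78, Σt = 10, Σ1 = 4.
And Σt·y = -58, Σy = -9.
Eliminating b: 4·(row 1) − 10·(row 2) gives 212·m = 4·(-58) − 10·(-9) = -142, so m = -71/106.
Then b = ((-9) − 10·(-71/106))/4 = -61/106.

b = -0.575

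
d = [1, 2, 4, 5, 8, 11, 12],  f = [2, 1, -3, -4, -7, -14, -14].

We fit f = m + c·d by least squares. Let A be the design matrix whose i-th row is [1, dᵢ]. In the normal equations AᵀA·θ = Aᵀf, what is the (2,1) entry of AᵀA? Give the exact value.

Row 2 ↔ basis d, column 1 ↔ basis 1, so (AᵀA)_{2,1} = Σᵢ d = (1)·(1) + (2)·(1) + (4)·(1) + (5)·(1) + (8)·(1) + (11)·(1) + (12)·(1) = 43.

43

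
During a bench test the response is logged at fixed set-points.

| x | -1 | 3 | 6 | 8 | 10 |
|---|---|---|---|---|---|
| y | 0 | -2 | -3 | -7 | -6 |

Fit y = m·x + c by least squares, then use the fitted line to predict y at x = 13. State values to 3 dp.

AᵀA·[m, c]ᵀ = Aᵀy reads: 210·m + 26·c = -140;  26·m + 5·c = -18.
det = 210·5 − 26² = 374.
m = ((-140)·5 − 26·(-18))/374 = -116/187; c = (210·(-18) − 26·(-140))/374 = -70/187.
At x = 13: ŷ = (-116/187)·(13) + (-70/187)·(1) = -1578/187.

ŷ = -8.439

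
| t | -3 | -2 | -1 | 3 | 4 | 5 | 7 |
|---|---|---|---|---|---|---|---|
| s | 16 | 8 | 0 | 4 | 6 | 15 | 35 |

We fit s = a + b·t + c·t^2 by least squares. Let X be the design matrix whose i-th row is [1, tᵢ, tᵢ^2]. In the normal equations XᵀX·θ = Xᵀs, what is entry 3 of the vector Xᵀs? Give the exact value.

2398

Entry 3 ↔ basis t^2, so (Xᵀs)_{3} = Σᵢ (t^2)·sᵢ = (9)·(16) + (4)·(8) + (1)·(0) + (9)·(4) + (16)·(6) + (25)·(15) + (49)·(35) = 2398.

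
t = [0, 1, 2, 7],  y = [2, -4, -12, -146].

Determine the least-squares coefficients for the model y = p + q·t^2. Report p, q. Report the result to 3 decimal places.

Setting ∂/∂p … = 0 gives: 4·p + 54·q = -160;  54·p + 2418·q = -7206.
(Σ1 = 4, Σt^2 = 54, Σt^2·t^2 = 2418, Σy = -160, Σt^2·y = -7206.)
det = 4·2418 − 54² = 6756.
p = ((-160)·2418 − 54·(-7206))/6756 = 187/563; q = (4·(-7206) − 54·(-160))/6756 = -1682/563.

p = 0.332, q = -2.988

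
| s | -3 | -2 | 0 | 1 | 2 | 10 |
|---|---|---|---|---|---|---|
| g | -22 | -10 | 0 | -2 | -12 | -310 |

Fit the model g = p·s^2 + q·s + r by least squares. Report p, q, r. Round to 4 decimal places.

Normal-equation sums: Σs^2·s^2 = 10114, Σs^2·s = 974, Σs^2 = 118, Σs·s = 118, Σs = 8, Σ1 = 6.
For Aᵀg: Σs^2·g = -31288, Σs·g = -3040, Σg = -356.
So AᵀA·[p, q, r]ᵀ = Aᵀg: [[10114, 974, 118]; [974, 118, 8]; [118, 8, 6]]·[p, q, r]ᵀ = [-31288, -3040, -356]ᵀ.
Inverting the 3×3 Gram matrix, [p, q, r]ᵀ = [-10966/3633, -3394/3633, 1544/1211]ᵀ.

p = -3.0184, q = -0.9342, r = 1.2750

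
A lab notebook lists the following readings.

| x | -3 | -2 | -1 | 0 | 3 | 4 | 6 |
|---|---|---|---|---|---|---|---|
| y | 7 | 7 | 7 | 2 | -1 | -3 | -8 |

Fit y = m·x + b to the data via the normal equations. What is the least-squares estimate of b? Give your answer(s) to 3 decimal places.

MᵀM·[m, b]ᵀ = Mᵀy reads: 75·m + 7·b = -105;  7·m + 7·b = 11.
Eliminating b: 7·(row 1) − 7·(row 2) gives 476·m = 7·(-105) − 7·11 = -812, so m = -29/17.
Then b = (11 − 7·(-29/17))/7 = 390/119.

b = 3.277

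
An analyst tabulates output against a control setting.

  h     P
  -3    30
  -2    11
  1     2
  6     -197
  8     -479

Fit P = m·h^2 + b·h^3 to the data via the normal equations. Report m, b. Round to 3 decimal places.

m = 0.475, b = -0.994

Normal-equation sums: Σh^2·h^2 = 5490, Σh^2·h^3 = 40270, Σh^3·h^3 = 309594.
Right-hand side: Σh^2·P = -37432, Σh^3·P = -288696.
AᵀA·[m, b]ᵀ = AᵀP becomes [[5490, 40270]; [40270, 309594]]·[m, b]ᵀ = [-37432, -288696]ᵀ.
Determinant 5490·309594 − 40270² = 77998160.
m = ((-37432)·309594 − 40270·(-288696))/77998160 = 2316582/4874885; b = (5490·(-288696) − 40270·(-37432))/77998160 = -969430/974977.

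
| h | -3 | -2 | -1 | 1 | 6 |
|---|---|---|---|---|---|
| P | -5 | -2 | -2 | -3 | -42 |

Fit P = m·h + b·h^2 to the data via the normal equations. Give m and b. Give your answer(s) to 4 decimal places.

m = -1.1010, b = -0.9826

XᵀX·[m, b]ᵀ = XᵀP reads: 51·m + 181·b = -234;  181·m + 1395·b = -1570.
Δ = 51·1395 − 181² = 38384.
m = ((-234)·1395 − 181·(-1570))/38384 = -10565/9596; b = (51·(-1570) − 181·(-234))/38384 = -9429/9596.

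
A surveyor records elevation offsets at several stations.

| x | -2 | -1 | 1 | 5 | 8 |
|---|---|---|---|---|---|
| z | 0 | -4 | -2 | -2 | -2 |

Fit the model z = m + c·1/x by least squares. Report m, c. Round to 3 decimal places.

Sums needed: Σ1 = 5, Σ1/x = -7/40, Σ1/x·1/x = 3689/1600.
Right-hand side: Σz = -10, Σ1/x·z = 27/20.
AᵀA·[m, c]ᵀ = Aᵀz becomes [[5, -7/40]; [-7/40, 3689/1600]]·[m, c]ᵀ = [-10, 27/20]ᵀ.
Determinant 5·(3689/1600) − (-7/40)² = 4599/400.
m = ((-10)·(3689/1600) − (-7/40)·(27/20))/(4599/400) = -1304/657; c = (5·(27/20) − (-7/40)·(-10))/(4599/400) = 2000/4599.

m = -1.985, c = 0.435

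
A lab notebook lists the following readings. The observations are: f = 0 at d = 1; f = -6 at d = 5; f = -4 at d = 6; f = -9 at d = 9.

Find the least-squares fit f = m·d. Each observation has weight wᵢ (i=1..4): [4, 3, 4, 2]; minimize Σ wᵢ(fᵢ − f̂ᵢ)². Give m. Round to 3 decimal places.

m = -0.904

Entries of XᵀWX: Σwᵢ·d·d = 385.
And Σwᵢ·d·f = -348.
So XᵀWX·[m]ᵀ = XᵀWf: [[385]]·[m]ᵀ = [-348]ᵀ.
Hence m = -348 / 385 ≈ -0.903896.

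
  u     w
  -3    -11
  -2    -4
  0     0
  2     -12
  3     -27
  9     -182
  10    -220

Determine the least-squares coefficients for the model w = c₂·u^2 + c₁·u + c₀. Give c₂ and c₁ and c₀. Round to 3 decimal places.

c₂ = -1.956, c₁ = -2.453, c₀ = -0.640

Compute the Gram sums: Σu^2·u^2 = 16755, Σu^2·u = 1729, Σu^2 = 207, Σu·u = 207, Σu = 19, Σ1 = 7.
Right-hand side: Σu^2·w = -37148, Σu·w = -3902, Σw = -456.
XᵀX·[c₂, c₁, c₀]ᵀ = Xᵀw becomes [[16755, 1729, 207]; [1729, 207, 19]; [207, 19, 7]]·[c₂, c₁, c₀]ᵀ = [-37148, -3902, -456]ᵀ.
Inverting the 3×3 Gram matrix, [c₂, c₁, c₀]ᵀ = [-994649/508481, -1247140/508481, -325619/508481]ᵀ.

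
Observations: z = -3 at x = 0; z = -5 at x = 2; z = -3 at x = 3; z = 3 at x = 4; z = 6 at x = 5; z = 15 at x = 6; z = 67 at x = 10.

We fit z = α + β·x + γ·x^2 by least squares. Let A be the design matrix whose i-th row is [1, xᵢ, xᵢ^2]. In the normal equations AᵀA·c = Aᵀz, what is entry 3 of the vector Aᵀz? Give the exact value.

Entry 3 ↔ basis x^2, so (Aᵀz)_{3} = Σᵢ (x^2)·zᵢ = (0)·(-3) + (4)·(-5) + (9)·(-3) + (16)·(3) + (25)·(6) + (36)·(15) + (100)·(67) = 7391.

7391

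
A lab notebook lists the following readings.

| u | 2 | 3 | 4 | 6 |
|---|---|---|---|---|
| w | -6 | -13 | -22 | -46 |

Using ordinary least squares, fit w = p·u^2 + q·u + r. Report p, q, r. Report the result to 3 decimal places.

p = -1.000, q = -2.000, r = 2.000

Normal-equation sums: Σu^2·u^2 = 1649, Σu^2·u = 315, Σu^2 = 65, Σu·u = 65, Σu = 15, Σ1 = 4.
And Σu^2·w = -2149, Σu·w = -415, Σw = -87.
Normal equations: [[1649, 315, 65]; [315, 65, 15]; [65, 15, 4]]·[p, q, r]ᵀ = [-2149, -415, -87]ᵀ.
Row-reducing yields p = -1, q = -2, r = 2.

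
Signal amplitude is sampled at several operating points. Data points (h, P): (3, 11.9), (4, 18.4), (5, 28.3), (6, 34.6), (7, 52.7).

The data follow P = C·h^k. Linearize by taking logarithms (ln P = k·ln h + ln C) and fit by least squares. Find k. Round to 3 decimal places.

Linearized form: ln P = k·ln h + ln C. From the 5 transformed points,
Sums: Σln h = 7.8320, Σ(ln h)² = 12.7160, Σln P = 16.2402, Σln h·ln P = 26.2028.
Normal system: [[12.7160, 7.8320]; [7.8320, 5]]·[k, ln C]ᵀ = [26.2028, 16.2402]ᵀ.
Slope k = (n·Σln h·ln P − Σln h·Σln P)/(n·Σ(ln h)² − (Σln h)²) = (5·26.2028 − 7.8320·16.2402)/2.2397 = 1.70574; ln C = (Σln P − k·Σln h)/n = 0.57617.

k = 1.706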